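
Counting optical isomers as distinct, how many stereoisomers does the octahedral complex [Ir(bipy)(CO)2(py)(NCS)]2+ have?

The six octahedral sites form three mutually perpendicular trans pairs.
Each bipy is bidentate and must span two cis positions.
There are 4 geometric isomers: CO trans; CO cis (3 arrangements, 2 chiral).
Of these, 2 lack any improper symmetry element and so occur as enantiomeric pairs, giving 4 + 2 = 6 stereoisomers in total.

6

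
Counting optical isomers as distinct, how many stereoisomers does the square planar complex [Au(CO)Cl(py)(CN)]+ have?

Systematic placement gives 3 geometric isomers: (CN/Cl trans, CO/py trans); (CN/py trans, CO/Cl trans); (CN/CO trans, Cl/py trans).
Each arrangement has an internal mirror plane or centre of symmetry, so none is chiral.

3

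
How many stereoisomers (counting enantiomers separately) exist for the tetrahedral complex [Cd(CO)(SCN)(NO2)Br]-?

All four vertices of a tetrahedron are equivalent and mutually adjacent, so cis/trans isomerism cannot arise.
Only one geometric arrangement is possible; it has no improper symmetry element, so it exists as a pair of enantiomers (2 stereoisomers).

2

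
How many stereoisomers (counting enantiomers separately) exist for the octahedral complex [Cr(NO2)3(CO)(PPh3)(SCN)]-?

5

The distinct arrangements are (4 in all): NO2 mer (3 arrangements); NO2 fac (chiral).
One of these lacks any improper symmetry element and so occurs as an enantiomeric pair, giving 4 + 1 = 5 stereoisomers in total.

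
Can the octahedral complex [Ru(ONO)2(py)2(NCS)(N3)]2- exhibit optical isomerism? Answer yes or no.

yes

An octahedron has six vertices in three trans pairs; every non-trans pair is cis.
Systematic placement gives 6 geometric isomers: ONO trans, py trans; ONO cis, py cis (3 arrangements, 2 chiral); ONO cis, py trans; ONO trans, py cis.
Of these, 2 lack any improper symmetry element and so occur as enantiomeric pairs, giving 6 + 2 = 8 stereoisomers in total.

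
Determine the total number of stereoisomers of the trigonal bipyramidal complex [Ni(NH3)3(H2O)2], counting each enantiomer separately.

3

A trigonal bipyramid has two axial and three equatorial sites, which are chemically inequivalent.
The distinct arrangements are (3 in all): H2O both axial; H2O one axial, one equatorial; H2O both equatorial.
Each arrangement has an internal mirror plane or centre of symmetry, so none is chiral.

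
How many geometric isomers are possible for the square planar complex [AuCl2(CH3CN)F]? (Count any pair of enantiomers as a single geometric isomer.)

2

There are 2 geometric isomers: Cl cis; Cl trans.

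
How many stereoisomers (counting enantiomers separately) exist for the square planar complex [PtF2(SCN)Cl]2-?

Working through the distinct placements yields 2 geometric isomers: F cis; F trans.
Each arrangement has an internal mirror plane or centre of symmetry, so none is chiral.

2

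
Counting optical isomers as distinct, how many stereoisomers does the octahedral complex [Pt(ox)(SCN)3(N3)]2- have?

The six octahedral sites form three mutually perpendicular trans pairs.
Each ox is bidentate and must span two cis positions.
Systematic placement gives 2 geometric isomers: SCN fac; SCN mer.
Each arrangement has an internal mirror plane or centre of symmetry, so none is chiral.

2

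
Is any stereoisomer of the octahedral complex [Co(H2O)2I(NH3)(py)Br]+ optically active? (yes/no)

yes

Exhaustive case analysis gives 9 geometric isomers.
Of these, 6 lack any improper symmetry element and so occur as enantiomeric pairs, giving 9 + 6 = 15 stereoisomers in total.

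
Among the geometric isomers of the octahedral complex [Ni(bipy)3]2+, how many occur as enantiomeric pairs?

Each bipy is bidentate and must span two cis positions.
Only one geometric arrangement is possible; it has no improper symmetry element, so it exists as a pair of enantiomers (2 stereoisomers).

1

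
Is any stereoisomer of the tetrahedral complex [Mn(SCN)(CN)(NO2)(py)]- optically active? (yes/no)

Only one geometric arrangement is possible; it has no improper symmetry element, so it exists as a pair of enantiomers (2 stereoisomers).

yes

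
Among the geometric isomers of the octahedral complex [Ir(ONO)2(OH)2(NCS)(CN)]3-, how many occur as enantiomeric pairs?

An octahedron has six vertices in three trans pairs; every non-trans pair is cis.
The distinct arrangements are (6 in all): ONO trans, OH trans; ONO cis, OH cis (3 arrangements, 2 chiral); ONO trans, OH cis; ONO cis, OH trans.
Of these, 2 lack any improper symmetry element and so occur as enantiomeric pairs, giving 6 + 2 = 8 stereoisomers in total.

2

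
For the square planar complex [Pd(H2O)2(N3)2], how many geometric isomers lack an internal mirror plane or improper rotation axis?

0

Systematic placement gives 2 geometric isomers: H2O cis; H2O trans.
Each arrangement has an internal mirror plane or centre of symmetry, so none is chiral.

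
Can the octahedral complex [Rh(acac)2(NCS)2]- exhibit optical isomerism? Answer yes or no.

yes

An octahedron has six vertices in three trans pairs; every non-trans pair is cis.
Each acac is bidentate and must span two cis positions.
Working through the distinct placements yields 2 geometric isomers: NCS trans; NCS cis (chiral).
One of these lacks any improper symmetry element and so occurs as an enantiomeric pair, giving 2 + 1 = 3 stereoisomers in total.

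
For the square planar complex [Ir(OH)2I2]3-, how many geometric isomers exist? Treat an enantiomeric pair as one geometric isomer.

The distinct arrangements are (2 in all): OH cis; OH trans.

2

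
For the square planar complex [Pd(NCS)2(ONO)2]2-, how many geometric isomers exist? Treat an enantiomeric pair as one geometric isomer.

2

In a square planar complex each vertex has one trans partner and two cis neighbours.
Working through the distinct placements yields 2 geometric isomers: NCS cis; NCS trans.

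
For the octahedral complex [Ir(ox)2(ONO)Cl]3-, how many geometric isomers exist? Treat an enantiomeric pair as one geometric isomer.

An octahedron has six vertices in three trans pairs; every non-trans pair is cis.
Each ox is bidentate and must span two cis positions.
Systematic placement gives 2 geometric isomers: ONO and Cl mutually trans; ONO and Cl mutually cis (chiral).

2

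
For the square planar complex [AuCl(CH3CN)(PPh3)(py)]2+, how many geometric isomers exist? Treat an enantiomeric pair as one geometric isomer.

A square has two trans pairs of vertices; adjacent vertices are cis.
Systematic placement gives 3 geometric isomers: (CH3CN/PPh3 trans, Cl/py trans); (CH3CN/py trans, Cl/PPh3 trans); (CH3CN/Cl trans, PPh3/py trans).

3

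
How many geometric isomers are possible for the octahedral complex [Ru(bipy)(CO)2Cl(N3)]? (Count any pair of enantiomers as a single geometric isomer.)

Each bipy is bidentate and must span two cis positions.
Systematic placement gives 4 geometric isomers: CO trans; CO cis (3 arrangements, 2 chiral).

4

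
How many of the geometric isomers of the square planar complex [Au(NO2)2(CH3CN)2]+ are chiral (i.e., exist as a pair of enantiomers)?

A square has two trans pairs of vertices; adjacent vertices are cis.
Systematic placement gives 2 geometric isomers: NO2 cis; NO2 trans.
Each arrangement has an internal mirror plane or centre of symmetry, so none is chiral.

0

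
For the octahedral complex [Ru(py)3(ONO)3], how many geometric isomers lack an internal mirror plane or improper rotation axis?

0

Working through the distinct placements yields 2 geometric isomers: py mer; py fac.
Each arrangement has an internal mirror plane or centre of symmetry, so none is chiral.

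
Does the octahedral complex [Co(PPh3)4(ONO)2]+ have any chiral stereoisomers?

There are 2 geometric isomers: ONO trans; ONO cis.
Each arrangement has an internal mirror plane or centre of symmetry, so none is chiral.

no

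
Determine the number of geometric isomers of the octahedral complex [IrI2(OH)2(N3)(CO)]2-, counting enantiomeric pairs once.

Systematic placement gives 6 geometric isomers: I cis, OH trans; I cis, OH cis (3 arrangements, 2 chiral); I trans, OH trans; I trans, OH cis.

6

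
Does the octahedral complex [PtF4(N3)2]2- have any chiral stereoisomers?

no

In an octahedral complex each vertex has one trans partner and four cis neighbours.
Working through the distinct placements yields 2 geometric isomers: N3 trans; N3 cis.
Each arrangement has an internal mirror plane or centre of symmetry, so none is chiral.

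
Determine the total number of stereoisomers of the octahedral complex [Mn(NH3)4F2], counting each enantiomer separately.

2

The six octahedral sites form three mutually perpendicular trans pairs.
The distinct arrangements are (2 in all): F trans; F cis.
Each arrangement has an internal mirror plane or centre of symmetry, so none is chiral.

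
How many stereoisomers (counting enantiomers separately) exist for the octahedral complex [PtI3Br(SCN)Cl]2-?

5

An octahedron has six vertices in three trans pairs; every non-trans pair is cis.
Working through the distinct placements yields 4 geometric isomers: I mer (3 arrangements); I fac (chiral).
One of these lacks any improper symmetry element and so occurs as an enantiomeric pair, giving 4 + 1 = 5 stereoisomers in total.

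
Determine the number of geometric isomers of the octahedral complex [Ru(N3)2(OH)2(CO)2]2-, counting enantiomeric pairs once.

In an octahedral complex each vertex has one trans partner and four cis neighbours.
The distinct arrangements are (5 in all): N3 trans, OH trans, CO trans; N3 cis, OH cis, CO trans; N3 cis, OH trans, CO cis; N3 cis, OH cis, CO cis (chiral); N3 trans, OH cis, CO cis.

5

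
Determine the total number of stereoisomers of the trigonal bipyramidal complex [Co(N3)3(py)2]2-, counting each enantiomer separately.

3

A trigonal bipyramid has two axial and three equatorial sites, which are chemically inequivalent.
There are 3 geometric isomers: py both equatorial; py one axial, one equatorial; py both axial.
Each arrangement has an internal mirror plane or centre of symmetry, so none is chiral.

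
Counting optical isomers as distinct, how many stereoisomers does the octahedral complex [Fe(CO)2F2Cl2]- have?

The six octahedral sites form three mutually perpendicular trans pairs.
There are 5 geometric isomers: CO trans, F trans, Cl trans; CO trans, F cis, Cl cis; CO cis, F trans, Cl cis; CO cis, F cis, Cl cis (chiral); CO cis, F cis, Cl trans.
One of these lacks any improper symmetry element and so occurs as an enantiomeric pair, giving 5 + 1 = 6 stereoisomers in total.

6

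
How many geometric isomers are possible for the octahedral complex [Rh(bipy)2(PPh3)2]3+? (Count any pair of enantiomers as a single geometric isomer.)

2

Each bipy is bidentate and must span two cis positions.
Systematic placement gives 2 geometric isomers: PPh3 trans; PPh3 cis (chiral).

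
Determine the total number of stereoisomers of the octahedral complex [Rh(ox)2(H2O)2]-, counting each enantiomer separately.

3

The six octahedral sites form three mutually perpendicular trans pairs.
Each ox is bidentate and must span two cis positions.
There are 2 geometric isomers: H2O trans; H2O cis (chiral).
One of these lacks any improper symmetry element and so occurs as an enantiomeric pair, giving 2 + 1 = 3 stereoisomers in total.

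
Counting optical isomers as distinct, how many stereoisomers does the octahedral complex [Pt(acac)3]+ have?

An octahedron has six vertices in three trans pairs; every non-trans pair is cis.
Each acac is bidentate and must span two cis positions.
Only one geometric arrangement is possible; it has no improper symmetry element, so it exists as a pair of enantiomers (2 stereoisomers).

2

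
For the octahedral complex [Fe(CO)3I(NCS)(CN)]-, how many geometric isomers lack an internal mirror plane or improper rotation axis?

1

An octahedron has six vertices in three trans pairs; every non-trans pair is cis.
Working through the distinct placements yields 4 geometric isomers: CO mer (3 arrangements); CO fac (chiral).
One of these lacks any improper symmetry element and so occurs as an enantiomeric pair, giving 4 + 1 = 5 stereoisomers in total.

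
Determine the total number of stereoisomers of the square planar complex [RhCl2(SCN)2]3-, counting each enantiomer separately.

2

A square has two trans pairs of vertices; adjacent vertices are cis.
The distinct arrangements are (2 in all): Cl cis; Cl trans.
Each arrangement has an internal mirror plane or centre of symmetry, so none is chiral.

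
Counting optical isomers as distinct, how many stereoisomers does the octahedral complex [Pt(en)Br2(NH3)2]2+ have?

4

An octahedron has six vertices in three trans pairs; every non-trans pair is cis.
Each en is bidentate and must span two cis positions.
Systematic placement gives 3 geometric isomers: Br trans, NH3 cis; Br cis, NH3 cis (chiral); Br cis, NH3 trans.
One of these lacks any improper symmetry element and so occurs as an enantiomeric pair, giving 3 + 1 = 4 stereoisomers in total.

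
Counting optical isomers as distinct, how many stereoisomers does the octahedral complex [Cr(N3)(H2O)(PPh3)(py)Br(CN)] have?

In an octahedral complex each vertex has one trans partner and four cis neighbours.
Exhaustive case analysis gives 15 geometric isomers.
Of these, 15 lack any improper symmetry element and so occur as enantiomeric pairs, giving 15 + 15 = 30 stereoisomers in total.

30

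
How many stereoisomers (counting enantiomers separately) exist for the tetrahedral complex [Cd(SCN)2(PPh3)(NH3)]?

All four vertices of a tetrahedron are equivalent and mutually adjacent, so cis/trans isomerism cannot arise.
Only one geometric arrangement is possible.

1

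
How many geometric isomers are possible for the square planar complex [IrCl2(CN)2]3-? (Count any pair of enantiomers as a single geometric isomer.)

2

A square has two trans pairs of vertices; adjacent vertices are cis.
Working through the distinct placements yields 2 geometric isomers: Cl cis; Cl trans.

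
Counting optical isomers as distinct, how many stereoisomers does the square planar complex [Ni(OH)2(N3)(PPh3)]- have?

2

Working through the distinct placements yields 2 geometric isomers: OH cis; OH trans.
Each arrangement has an internal mirror plane or centre of symmetry, so none is chiral.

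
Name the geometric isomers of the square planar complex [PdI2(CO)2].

cis and trans

Systematic placement gives 2 geometric isomers: I cis; I trans.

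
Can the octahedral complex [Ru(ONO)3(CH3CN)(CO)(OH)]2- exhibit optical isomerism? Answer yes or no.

yes

In an octahedral complex each vertex has one trans partner and four cis neighbours.
Working through the distinct placements yields 4 geometric isomers: ONO mer (3 arrangements); ONO fac (chiral).
One of these lacks any improper symmetry element and so occurs as an enantiomeric pair, giving 4 + 1 = 5 stereoisomers in total.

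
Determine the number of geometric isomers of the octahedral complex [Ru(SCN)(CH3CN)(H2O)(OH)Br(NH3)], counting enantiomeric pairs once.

15

Systematic enumeration (placing each ligand type in turn and discarding arrangements equivalent by rotation or reflection) gives 15 geometric isomers.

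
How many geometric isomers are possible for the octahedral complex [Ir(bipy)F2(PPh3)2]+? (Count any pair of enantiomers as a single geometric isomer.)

The six octahedral sites form three mutually perpendicular trans pairs.
Each bipy is bidentate and must span two cis positions.
There are 3 geometric isomers: F trans, PPh3 cis; F cis, PPh3 cis (chiral); F cis, PPh3 trans.

3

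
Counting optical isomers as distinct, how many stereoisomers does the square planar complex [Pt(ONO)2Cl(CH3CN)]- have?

2

In a square planar complex each vertex has one trans partner and two cis neighbours.
The distinct arrangements are (2 in all): ONO cis; ONO trans.
Each arrangement has an internal mirror plane or centre of symmetry, so none is chiral.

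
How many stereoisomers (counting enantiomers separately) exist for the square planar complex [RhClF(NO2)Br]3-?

3

A square has two trans pairs of vertices; adjacent vertices are cis.
Systematic placement gives 3 geometric isomers: (Br/F trans, Cl/NO2 trans); (Br/NO2 trans, Cl/F trans); (Br/Cl trans, F/NO2 trans).
Each arrangement has an internal mirror plane or centre of symmetry, so none is chiral.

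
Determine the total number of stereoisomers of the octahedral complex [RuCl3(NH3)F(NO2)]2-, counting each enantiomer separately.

In an octahedral complex each vertex has one trans partner and four cis neighbours.
The distinct arrangements are (4 in all): Cl mer (3 arrangements); Cl fac (chiral).
One of these lacks any improper symmetry element and so occurs as an enantiomeric pair, giving 4 + 1 = 5 stereoisomers in total.

5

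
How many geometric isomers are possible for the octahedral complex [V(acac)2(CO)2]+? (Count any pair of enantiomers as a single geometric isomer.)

In an octahedral complex each vertex has one trans partner and four cis neighbours.
Each acac is bidentate and must span two cis positions.
The distinct arrangements are (2 in all): CO trans; CO cis (chiral).

2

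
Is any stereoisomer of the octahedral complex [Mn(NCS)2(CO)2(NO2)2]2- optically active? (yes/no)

In an octahedral complex each vertex has one trans partner and four cis neighbours.
There are 5 geometric isomers: NCS trans, CO trans, NO2 trans; NCS cis, CO trans, NO2 cis; NCS cis, CO cis, NO2 trans; NCS cis, CO cis, NO2 cis (chiral); NCS trans, CO cis, NO2 cis.
One of these lacks any improper symmetry element and so occurs as an enantiomeric pair, giving 5 + 1 = 6 stereoisomers in total.

yes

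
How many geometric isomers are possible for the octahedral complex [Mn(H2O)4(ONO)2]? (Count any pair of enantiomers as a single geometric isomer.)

An octahedron has six vertices in three trans pairs; every non-trans pair is cis.
There are 2 geometric isomers: ONO trans; ONO cis.

2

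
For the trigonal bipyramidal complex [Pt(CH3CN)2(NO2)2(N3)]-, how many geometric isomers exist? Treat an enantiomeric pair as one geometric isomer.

5

In a trigonal bipyramid the two axial positions differ from the three equatorial ones.
Systematic enumeration (placing each ligand type in turn and discarding arrangements equivalent by rotation or reflection) gives 5 geometric isomers.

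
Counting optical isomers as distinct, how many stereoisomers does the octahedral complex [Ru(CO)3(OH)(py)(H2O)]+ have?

5

In an octahedral complex each vertex has one trans partner and four cis neighbours.
The distinct arrangements are (4 in all): CO mer (3 arrangements); CO fac (chiral).
One of these lacks any improper symmetry element and so occurs as an enantiomeric pair, giving 4 + 1 = 5 stereoisomers in total.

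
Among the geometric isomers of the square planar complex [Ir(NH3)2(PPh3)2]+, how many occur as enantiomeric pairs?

0

There are 2 geometric isomers: NH3 cis; NH3 trans.
Each arrangement has an internal mirror plane or centre of symmetry, so none is chiral.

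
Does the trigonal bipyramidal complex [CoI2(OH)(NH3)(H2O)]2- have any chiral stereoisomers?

yes

Exhaustive case analysis gives 7 geometric isomers.
Of these, 3 lack any improper symmetry element and so occur as enantiomeric pairs, giving 7 + 3 = 10 stereoisomers in total.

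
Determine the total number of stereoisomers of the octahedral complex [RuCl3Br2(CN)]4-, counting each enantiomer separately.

3

An octahedron has six vertices in three trans pairs; every non-trans pair is cis.
There are 3 geometric isomers: Cl mer, Br trans; Cl mer, Br cis; Cl fac, Br cis.
Each arrangement has an internal mirror plane or centre of symmetry, so none is chiral.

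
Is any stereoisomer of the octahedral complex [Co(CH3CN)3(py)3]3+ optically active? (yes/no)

no

The six octahedral sites form three mutually perpendicular trans pairs.
Working through the distinct placements yields 2 geometric isomers: CH3CN mer; CH3CN fac.
Each arrangement has an internal mirror plane or centre of symmetry, so none is chiral.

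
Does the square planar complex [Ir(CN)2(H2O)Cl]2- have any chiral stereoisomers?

no

A square has two trans pairs of vertices; adjacent vertices are cis.
The distinct arrangements are (2 in all): CN cis; CN trans.
Each arrangement has an internal mirror plane or centre of symmetry, so none is chiral.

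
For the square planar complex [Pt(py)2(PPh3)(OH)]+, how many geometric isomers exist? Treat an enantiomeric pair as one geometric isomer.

A square has two trans pairs of vertices; adjacent vertices are cis.
There are 2 geometric isomers: py cis; py trans.

2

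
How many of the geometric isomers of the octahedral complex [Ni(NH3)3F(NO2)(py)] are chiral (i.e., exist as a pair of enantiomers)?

1

An octahedron has six vertices in three trans pairs; every non-trans pair is cis.
The distinct arrangements are (4 in all): NH3 mer (3 arrangements); NH3 fac (chiral).
One of these lacks any improper symmetry element and so occurs as an enantiomeric pair, giving 4 + 1 = 5 stereoisomers in total.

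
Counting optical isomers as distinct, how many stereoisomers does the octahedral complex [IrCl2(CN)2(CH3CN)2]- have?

The six octahedral sites form three mutually perpendicular trans pairs.
There are 5 geometric isomers: Cl trans, CN trans, CH3CN trans; Cl cis, CN cis, CH3CN trans; Cl trans, CN cis, CH3CN cis; Cl cis, CN cis, CH3CN cis (chiral); Cl cis, CN trans, CH3CN cis.
One of these lacks any improper symmetry element and so occurs as an enantiomeric pair, giving 5 + 1 = 6 stereoisomers in total.

6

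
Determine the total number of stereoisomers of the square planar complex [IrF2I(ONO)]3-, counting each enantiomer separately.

In a square planar complex each vertex has one trans partner and two cis neighbours.
The distinct arrangements are (2 in all): F cis; F trans.
Each arrangement has an internal mirror plane or centre of symmetry, so none is chiral.

2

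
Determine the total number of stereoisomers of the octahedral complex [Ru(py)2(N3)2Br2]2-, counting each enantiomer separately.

6

In an octahedral complex each vertex has one trans partner and four cis neighbours.
The distinct arrangements are (5 in all): py trans, N3 trans, Br trans; py cis, N3 cis, Br trans; py trans, N3 cis, Br cis; py cis, N3 cis, Br cis (chiral); py cis, N3 trans, Br cis.
One of these lacks any improper symmetry element and so occurs as an enantiomeric pair, giving 5 + 1 = 6 stereoisomers in total.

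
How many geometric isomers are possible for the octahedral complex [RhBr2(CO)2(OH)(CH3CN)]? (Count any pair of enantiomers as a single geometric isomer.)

6

Working through the distinct placements yields 6 geometric isomers: Br trans, CO cis; Br trans, CO trans; Br cis, CO cis (3 arrangements, 2 chiral); Br cis, CO trans.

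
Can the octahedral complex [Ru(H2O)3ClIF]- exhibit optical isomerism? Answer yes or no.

Working through the distinct placements yields 4 geometric isomers: H2O mer (3 arrangements); H2O fac (chiral).
One of these lacks any improper symmetry element and so occurs as an enantiomeric pair, giving 4 + 1 = 5 stereoisomers in total.

yes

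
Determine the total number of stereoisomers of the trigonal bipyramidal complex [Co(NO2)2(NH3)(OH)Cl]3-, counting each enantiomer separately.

10

In a trigonal bipyramid the two axial positions differ from the three equatorial ones.
Systematic enumeration (placing each ligand type in turn and discarding arrangements equivalent by rotation or reflection) gives 7 geometric isomers.
Of these, 3 lack any improper symmetry element and so occur as enantiomeric pairs, giving 7 + 3 = 10 stereoisomers in total.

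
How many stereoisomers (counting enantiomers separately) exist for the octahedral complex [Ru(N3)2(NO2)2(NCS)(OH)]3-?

8

In an octahedral complex each vertex has one trans partner and four cis neighbours.
Working through the distinct placements yields 6 geometric isomers: N3 trans, NO2 cis; N3 trans, NO2 trans; N3 cis, NO2 cis (3 arrangements, 2 chiral); N3 cis, NO2 trans.
Of these, 2 lack any improper symmetry element and so occur as enantiomeric pairs, giving 6 + 2 = 8 stereoisomers in total.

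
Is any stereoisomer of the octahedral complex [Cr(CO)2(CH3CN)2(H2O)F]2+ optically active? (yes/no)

yes

In an octahedral complex each vertex has one trans partner and four cis neighbours.
There are 6 geometric isomers: CO trans, CH3CN trans; CO cis, CH3CN trans; CO cis, CH3CN cis (3 arrangements, 2 chiral); CO trans, CH3CN cis.
Of these, 2 lack any improper symmetry element and so occur as enantiomeric pairs, giving 6 + 2 = 8 stereoisomers in total.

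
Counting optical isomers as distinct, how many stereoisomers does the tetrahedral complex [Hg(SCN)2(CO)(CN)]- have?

All four vertices of a tetrahedron are equivalent and mutually adjacent, so cis/trans isomerism cannot arise.
Only one geometric arrangement is possible.

1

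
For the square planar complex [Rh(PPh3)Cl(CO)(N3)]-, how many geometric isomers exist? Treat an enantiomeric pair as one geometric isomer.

In a square planar complex each vertex has one trans partner and two cis neighbours.
The distinct arrangements are (3 in all): (CO/N3 trans, Cl/PPh3 trans); (CO/PPh3 trans, Cl/N3 trans); (CO/Cl trans, N3/PPh3 trans).

3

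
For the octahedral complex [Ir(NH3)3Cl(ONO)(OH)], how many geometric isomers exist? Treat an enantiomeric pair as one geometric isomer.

The six octahedral sites form three mutually perpendicular trans pairs.
Systematic placement gives 4 geometric isomers: NH3 mer (3 arrangements); NH3 fac (chiral).

4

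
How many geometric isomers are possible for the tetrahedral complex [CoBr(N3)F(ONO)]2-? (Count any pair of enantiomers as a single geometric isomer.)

In a tetrahedral complex all four positions are equivalent and every pair of ligands is adjacent — there is no cis/trans distinction.
Only one geometric arrangement is possible; it has no improper symmetry element, so it exists as a pair of enantiomers (2 stereoisomers).

1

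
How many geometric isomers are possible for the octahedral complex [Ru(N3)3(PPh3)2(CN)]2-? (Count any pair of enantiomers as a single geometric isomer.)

3

The six octahedral sites form three mutually perpendicular trans pairs.
There are 3 geometric isomers: N3 mer, PPh3 trans; N3 fac, PPh3 cis; N3 mer, PPh3 cis.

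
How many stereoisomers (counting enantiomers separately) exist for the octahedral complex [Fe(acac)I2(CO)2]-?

4

In an octahedral complex each vertex has one trans partner and four cis neighbours.
Each acac is bidentate and must span two cis positions.
Working through the distinct placements yields 3 geometric isomers: I cis, CO trans; I cis, CO cis (chiral); I trans, CO cis.
One of these lacks any improper symmetry element and so occurs as an enantiomeric pair, giving 3 + 1 = 4 stereoisomers in total.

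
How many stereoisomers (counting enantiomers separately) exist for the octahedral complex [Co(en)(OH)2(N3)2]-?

4

Each en is bidentate and must span two cis positions.
The distinct arrangements are (3 in all): OH cis, N3 trans; OH cis, N3 cis (chiral); OH trans, N3 cis.
One of these lacks any improper symmetry element and so occurs as an enantiomeric pair, giving 3 + 1 = 4 stereoisomers in total.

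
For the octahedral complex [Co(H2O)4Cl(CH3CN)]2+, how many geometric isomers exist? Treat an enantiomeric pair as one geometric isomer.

The six octahedral sites form three mutually perpendicular trans pairs.
The distinct arrangements are (2 in all): Cl and CH3CN mutually trans; Cl and CH3CN mutually cis.

2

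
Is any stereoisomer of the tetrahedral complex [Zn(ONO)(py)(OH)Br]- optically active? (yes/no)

yes

In a tetrahedral complex all four positions are equivalent and every pair of ligands is adjacent — there is no cis/trans distinction.
Only one geometric arrangement is possible; it has no improper symmetry element, so it exists as a pair of enantiomers (2 stereoisomers).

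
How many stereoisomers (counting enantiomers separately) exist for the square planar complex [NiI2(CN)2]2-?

2

A square has two trans pairs of vertices; adjacent vertices are cis.
The distinct arrangements are (2 in all): I cis; I trans.
Each arrangement has an internal mirror plane or centre of symmetry, so none is chiral.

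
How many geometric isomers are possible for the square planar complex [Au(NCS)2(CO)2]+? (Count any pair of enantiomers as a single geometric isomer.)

A square has two trans pairs of vertices; adjacent vertices are cis.
Working through the distinct placements yields 2 geometric isomers: NCS cis; NCS trans.

2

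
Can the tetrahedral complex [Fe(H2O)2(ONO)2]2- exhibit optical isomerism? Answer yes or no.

no

All four vertices of a tetrahedron are equivalent and mutually adjacent, so cis/trans isomerism cannot arise.
Only one geometric arrangement is possible.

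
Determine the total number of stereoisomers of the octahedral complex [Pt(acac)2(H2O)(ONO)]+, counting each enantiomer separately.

Each acac is bidentate and must span two cis positions.
The distinct arrangements are (2 in all): H2O and ONO mutually trans; H2O and ONO mutually cis (chiral).
One of these lacks any improper symmetry element and so occurs as an enantiomeric pair, giving 2 + 1 = 3 stereoisomers in total.

3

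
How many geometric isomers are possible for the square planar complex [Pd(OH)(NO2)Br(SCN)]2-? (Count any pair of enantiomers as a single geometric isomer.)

3

The distinct arrangements are (3 in all): (Br/OH trans, NO2/SCN trans); (Br/SCN trans, NO2/OH trans); (Br/NO2 trans, OH/SCN trans).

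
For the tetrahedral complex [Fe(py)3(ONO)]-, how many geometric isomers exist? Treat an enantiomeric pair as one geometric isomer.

All four vertices of a tetrahedron are equivalent and mutually adjacent, so cis/trans isomerism cannot arise.
Only one geometric arrangement is possible.

1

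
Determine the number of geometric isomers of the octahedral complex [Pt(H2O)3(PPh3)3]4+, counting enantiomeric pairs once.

2

In an octahedral complex each vertex has one trans partner and four cis neighbours.
Working through the distinct placements yields 2 geometric isomers: H2O mer; H2O fac.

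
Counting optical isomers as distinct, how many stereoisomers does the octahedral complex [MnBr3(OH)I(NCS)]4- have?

The six octahedral sites form three mutually perpendicular trans pairs.
Systematic placement gives 4 geometric isomers: Br mer (3 arrangements); Br fac (chiral).
One of these lacks any improper symmetry element and so occurs as an enantiomeric pair, giving 4 + 1 = 5 stereoisomers in total.

5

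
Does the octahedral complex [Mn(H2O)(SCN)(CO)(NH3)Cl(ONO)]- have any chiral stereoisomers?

yes

An octahedron has six vertices in three trans pairs; every non-trans pair is cis.
Placing the ligands in turn and identifying arrangements related by rotation or reflection leaves 15 distinct geometric isomers.
Of these, 15 lack any improper symmetry element and so occur as enantiomeric pairs, giving 15 + 15 = 30 stereoisomers in total.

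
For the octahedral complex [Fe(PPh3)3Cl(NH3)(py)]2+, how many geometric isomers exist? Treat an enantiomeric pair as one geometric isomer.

4

An octahedron has six vertices in three trans pairs; every non-trans pair is cis.
Systematic placement gives 4 geometric isomers: PPh3 mer (3 arrangements); PPh3 fac (chiral).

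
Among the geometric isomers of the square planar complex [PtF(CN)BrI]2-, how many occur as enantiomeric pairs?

0

In a square planar complex each vertex has one trans partner and two cis neighbours.
The distinct arrangements are (3 in all): (Br/F trans, CN/I trans); (Br/I trans, CN/F trans); (Br/CN trans, F/I trans).
Each arrangement has an internal mirror plane or centre of symmetry, so none is chiral.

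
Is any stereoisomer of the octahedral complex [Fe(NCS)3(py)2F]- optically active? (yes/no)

no

In an octahedral complex each vertex has one trans partner and four cis neighbours.
There are 3 geometric isomers: NCS mer, py trans; NCS fac, py cis; NCS mer, py cis.
Each arrangement has an internal mirror plane or centre of symmetry, so none is chiral.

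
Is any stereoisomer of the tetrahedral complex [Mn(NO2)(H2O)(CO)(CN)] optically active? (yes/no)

All four vertices of a tetrahedron are equivalent and mutually adjacent, so cis/trans isomerism cannot arise.
Only one geometric arrangement is possible; it has no improper symmetry element, so it exists as a pair of enantiomers (2 stereoisomers).

yes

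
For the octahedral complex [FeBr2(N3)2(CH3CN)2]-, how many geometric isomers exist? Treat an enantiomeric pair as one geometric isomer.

5

The six octahedral sites form three mutually perpendicular trans pairs.
Working through the distinct placements yields 5 geometric isomers: Br trans, N3 trans, CH3CN trans; Br trans, N3 cis, CH3CN cis; Br cis, N3 trans, CH3CN cis; Br cis, N3 cis, CH3CN cis (chiral); Br cis, N3 cis, CH3CN trans.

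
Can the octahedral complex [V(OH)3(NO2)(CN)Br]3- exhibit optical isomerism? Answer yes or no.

There are 4 geometric isomers: OH mer (3 arrangements); OH fac (chiral).
One of these lacks any improper symmetry element and so occurs as an enantiomeric pair, giving 4 + 1 = 5 stereoisomers in total.

yes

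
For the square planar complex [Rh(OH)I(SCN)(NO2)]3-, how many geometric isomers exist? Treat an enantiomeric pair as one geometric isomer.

In a square planar complex each vertex has one trans partner and two cis neighbours.
The distinct arrangements are (3 in all): (I/OH trans, NO2/SCN trans); (I/SCN trans, NO2/OH trans); (I/NO2 trans, OH/SCN trans).

3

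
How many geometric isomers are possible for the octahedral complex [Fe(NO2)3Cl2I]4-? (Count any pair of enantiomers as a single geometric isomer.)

There are 3 geometric isomers: NO2 mer, Cl trans; NO2 mer, Cl cis; NO2 fac, Cl cis.

3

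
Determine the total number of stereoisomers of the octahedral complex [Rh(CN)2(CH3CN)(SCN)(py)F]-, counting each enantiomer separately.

Placing the ligands in turn and identifying arrangements related by rotation or reflection leaves 9 distinct geometric isomers.
Of these, 6 lack any improper symmetry element and so occur as enantiomeric pairs, giving 9 + 6 = 15 stereoisomers in total.

15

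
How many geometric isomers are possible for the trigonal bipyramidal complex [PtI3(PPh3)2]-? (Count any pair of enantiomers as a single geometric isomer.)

3

In a trigonal bipyramid the two axial positions differ from the three equatorial ones.
Systematic placement gives 3 geometric isomers: PPh3 both equatorial; PPh3 one axial, one equatorial; PPh3 both axial.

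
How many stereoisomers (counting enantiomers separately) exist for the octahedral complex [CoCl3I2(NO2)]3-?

An octahedron has six vertices in three trans pairs; every non-trans pair is cis.
Working through the distinct placements yields 3 geometric isomers: Cl mer, I cis; Cl mer, I trans; Cl fac, I cis.
Each arrangement has an internal mirror plane or centre of symmetry, so none is chiral.

3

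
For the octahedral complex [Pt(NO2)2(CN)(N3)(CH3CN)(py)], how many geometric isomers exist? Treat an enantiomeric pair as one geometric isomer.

In an octahedral complex each vertex has one trans partner and four cis neighbours.
Placing the ligands in turn and identifying arrangements related by rotation or reflection leaves 9 distinct geometric isomers.

9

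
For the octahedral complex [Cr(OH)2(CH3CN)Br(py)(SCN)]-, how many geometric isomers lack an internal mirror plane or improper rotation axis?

The six octahedral sites form three mutually perpendicular trans pairs.
Placing the ligands in turn and identifying arrangements related by rotation or reflection leaves 9 distinct geometric isomers.
Of these, 6 lack any improper symmetry element and so occur as enantiomeric pairs, giving 9 + 6 = 15 stereoisomers in total.

6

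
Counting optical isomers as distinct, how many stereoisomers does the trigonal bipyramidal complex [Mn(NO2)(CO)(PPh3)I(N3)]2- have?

20

In a trigonal bipyramid the two axial positions differ from the three equatorial ones.
Systematic enumeration (placing each ligand type in turn and discarding arrangements equivalent by rotation or reflection) gives 10 geometric isomers.
Of these, 10 lack any improper symmetry element and so occur as enantiomeric pairs, giving 10 + 10 = 20 stereoisomers in total.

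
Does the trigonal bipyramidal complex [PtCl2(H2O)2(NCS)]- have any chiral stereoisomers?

yes

Placing the ligands in turn and identifying arrangements related by rotation or reflection leaves 5 distinct geometric isomers.
One of these lacks any improper symmetry element and so occurs as an enantiomeric pair, giving 5 + 1 = 6 stereoisomers in total.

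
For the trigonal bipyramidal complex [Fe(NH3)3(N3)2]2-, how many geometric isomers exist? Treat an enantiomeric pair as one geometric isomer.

3

In a trigonal bipyramid the two axial positions differ from the three equatorial ones.
Systematic placement gives 3 geometric isomers: N3 both axial; N3 one axial, one equatorial; N3 both equatorial.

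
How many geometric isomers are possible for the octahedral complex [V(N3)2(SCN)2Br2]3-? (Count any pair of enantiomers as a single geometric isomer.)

5

The six octahedral sites form three mutually perpendicular trans pairs.
Working through the distinct placements yields 5 geometric isomers: N3 trans, SCN trans, Br trans; N3 cis, SCN cis, Br trans; N3 cis, SCN trans, Br cis; N3 cis, SCN cis, Br cis (chiral); N3 trans, SCN cis, Br cis.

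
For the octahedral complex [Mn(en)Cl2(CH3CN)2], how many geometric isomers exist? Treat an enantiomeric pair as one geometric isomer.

3

An octahedron has six vertices in three trans pairs; every non-trans pair is cis.
Each en is bidentate and must span two cis positions.
Working through the distinct placements yields 3 geometric isomers: Cl cis, CH3CN trans; Cl cis, CH3CN cis (chiral); Cl trans, CH3CN cis.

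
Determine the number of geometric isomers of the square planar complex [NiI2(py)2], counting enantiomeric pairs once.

2

A square has two trans pairs of vertices; adjacent vertices are cis.
Working through the distinct placements yields 2 geometric isomers: I cis; I trans.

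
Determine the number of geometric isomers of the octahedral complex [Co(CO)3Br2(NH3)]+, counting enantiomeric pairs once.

3

An octahedron has six vertices in three trans pairs; every non-trans pair is cis.
Working through the distinct placements yields 3 geometric isomers: CO mer, Br trans; CO fac, Br cis; CO mer, Br cis.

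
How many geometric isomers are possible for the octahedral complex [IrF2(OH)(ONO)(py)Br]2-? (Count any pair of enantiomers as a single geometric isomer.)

An octahedron has six vertices in three trans pairs; every non-trans pair is cis.
Placing the ligands in turn and identifying arrangements related by rotation or reflection leaves 9 distinct geometric isomers.

9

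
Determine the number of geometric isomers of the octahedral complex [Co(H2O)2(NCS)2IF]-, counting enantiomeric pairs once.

6

In an octahedral complex each vertex has one trans partner and four cis neighbours.
There are 6 geometric isomers: H2O cis, NCS trans; H2O cis, NCS cis (3 arrangements, 2 chiral); H2O trans, NCS trans; H2O trans, NCS cis.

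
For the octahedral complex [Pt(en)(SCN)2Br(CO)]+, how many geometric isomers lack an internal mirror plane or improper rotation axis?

2

Each en is bidentate and must span two cis positions.
Working through the distinct placements yields 4 geometric isomers: SCN cis (3 arrangements, 2 chiral); SCN trans.
Of these, 2 lack any improper symmetry element and so occur as enantiomeric pairs, giving 4 + 2 = 6 stereoisomers in total.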